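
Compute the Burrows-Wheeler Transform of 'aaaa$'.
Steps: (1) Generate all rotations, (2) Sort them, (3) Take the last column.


Rotations (sorted):
  0: $aaaa -> last char: a
  1: a$aaa -> last char: a
  2: aa$aa -> last char: a
  3: aaa$a -> last char: a
  4: aaaa$ -> last char: $


BWT = aaaa$


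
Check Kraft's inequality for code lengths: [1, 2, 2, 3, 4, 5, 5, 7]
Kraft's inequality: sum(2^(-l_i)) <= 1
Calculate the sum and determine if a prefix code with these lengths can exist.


Sum = 2^(-1) + 2^(-2) + 2^(-2) + 2^(-3) + 2^(-4) + 2^(-5) + 2^(-5) + 2^(-7)
    = 0.5 + 0.25 + 0.25 + 0.125 + 0.0625 + 0.03125 + 0.03125 + 0.0078125
    = 161/128 = 1.2578125
Since 1.2578125 > 1, Kraft's inequality is NOT satisfied.
A prefix code with these lengths CANNOT exist.

Kraft sum = 1.2578125. Not satisfied.


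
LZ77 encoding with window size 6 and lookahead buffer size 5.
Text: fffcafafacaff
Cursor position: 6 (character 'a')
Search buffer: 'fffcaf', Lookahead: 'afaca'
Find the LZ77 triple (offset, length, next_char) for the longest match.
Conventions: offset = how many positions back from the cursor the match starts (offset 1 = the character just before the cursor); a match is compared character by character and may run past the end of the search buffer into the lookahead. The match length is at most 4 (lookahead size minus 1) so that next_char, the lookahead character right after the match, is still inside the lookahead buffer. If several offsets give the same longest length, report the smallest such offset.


Try each offset into the search buffer:
  offset=1 (pos 5, char 'f'): match length 0
  offset=2 (pos 4, char 'a'): match length 3
  offset=3 (pos 3, char 'c'): match length 0
  offset=4 (pos 2, char 'f'): match length 0
  offset=5 (pos 1, char 'f'): match length 0
  offset=6 (pos 0, char 'f'): match length 0
Longest match has length 3 at offset 2.
next_char = character at position 6 + 3 = 9 -> 'c'

Best match: offset=2, length=3 (matching 'afa' starting at position 4)
LZ77 triple: (2, 3, 'c')


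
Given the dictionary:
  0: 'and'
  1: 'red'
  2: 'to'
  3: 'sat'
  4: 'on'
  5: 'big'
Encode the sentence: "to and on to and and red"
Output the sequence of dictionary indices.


Look up each word in the dictionary:
  'to' -> 2
  'and' -> 0
  'on' -> 4
  'to' -> 2
  'and' -> 0
  'and' -> 0
  'red' -> 1

Encoded: [2, 0, 4, 2, 0, 0, 1]


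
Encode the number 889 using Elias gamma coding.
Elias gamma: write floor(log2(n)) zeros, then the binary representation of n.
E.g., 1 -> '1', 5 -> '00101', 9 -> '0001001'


num_bits = floor(log2(889)) + 1 = 10
leading_zeros = num_bits - 1 = 9
binary(889) = 1101111001

Elias gamma(889) = '000000000' + '1101111001' = 0000000001101111001 (19 bits)


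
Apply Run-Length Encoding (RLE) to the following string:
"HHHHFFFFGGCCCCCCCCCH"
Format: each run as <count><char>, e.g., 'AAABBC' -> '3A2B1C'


Scanning runs left to right:
  i=0: run of 'H' x 4 -> '4H'
  i=4: run of 'F' x 4 -> '4F'
  i=8: run of 'G' x 2 -> '2G'
  i=10: run of 'C' x 9 -> '9C'
  i=19: run of 'H' x 1 -> '1H'

RLE = 4H4F2G9C1H


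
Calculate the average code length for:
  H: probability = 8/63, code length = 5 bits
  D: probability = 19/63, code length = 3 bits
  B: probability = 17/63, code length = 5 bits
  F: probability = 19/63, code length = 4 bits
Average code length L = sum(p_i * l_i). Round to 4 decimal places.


Weighted contributions p_i * l_i:
  H: (8/63) * 5 = 40/63
  D: (19/63) * 3 = 57/63
  B: (17/63) * 5 = 85/63
  F: (19/63) * 4 = 76/63
Sum = (40 + 57 + 85 + 76)/63 = 258/63

L = 258/63 = 4.0952 bits/symbol


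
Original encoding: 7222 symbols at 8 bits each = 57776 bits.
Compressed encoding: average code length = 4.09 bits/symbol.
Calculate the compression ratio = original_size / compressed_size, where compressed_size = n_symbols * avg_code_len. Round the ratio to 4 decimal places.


original_size = n_symbols * orig_bits = 7222 * 8 = 57776 bits
compressed_size = n_symbols * avg_code_len = 7222 * 4.09 = 29537.98 bits
ratio = original_size / compressed_size = 57776 / 29537.98 = 1.956

Compression ratio = 1.956


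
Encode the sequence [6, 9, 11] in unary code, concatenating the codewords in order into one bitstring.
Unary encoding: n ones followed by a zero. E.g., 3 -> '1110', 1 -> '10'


Encode each number as n ones followed by a terminating 0:
  6 -> 1111110 (7 bits)
  9 -> 1111111110 (10 bits)
  11 -> 111111111110 (12 bits)
Total length = 7 + 10 + 12 = 29 bits.

Unary([6, 9, 11]) = 11111101111111110111111111110 (29 bits)


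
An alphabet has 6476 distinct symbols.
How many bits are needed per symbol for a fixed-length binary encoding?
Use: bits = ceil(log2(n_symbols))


log2(6476) = 12.6609
Bracket: 2^12 = 4096 < 6476 <= 2^13 = 8192
So ceil(log2(6476)) = 13

bits = ceil(log2(6476)) = ceil(12.6609) = 13 bits


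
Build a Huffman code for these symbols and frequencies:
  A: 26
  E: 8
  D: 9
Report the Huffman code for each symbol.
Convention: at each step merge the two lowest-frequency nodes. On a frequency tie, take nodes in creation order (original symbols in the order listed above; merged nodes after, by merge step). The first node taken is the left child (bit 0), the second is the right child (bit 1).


Huffman tree construction:
Step 1: Merge E(8) + D(9) = 17
Step 2: Merge (E+D)(17) + A(26) = 43
Read each symbol's code off the tree from the root (left child = 0, right child = 1).

Codes:
  A: 1 (length 1)
  E: 00 (length 2)
  D: 01 (length 2)
Average code length: 60/43 = 1.3953 bits/symbol


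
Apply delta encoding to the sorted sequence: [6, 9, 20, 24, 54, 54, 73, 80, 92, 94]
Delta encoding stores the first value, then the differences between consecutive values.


First value: 6
Deltas:
  9 - 6 = 3
  20 - 9 = 11
  24 - 20 = 4
  54 - 24 = 30
  54 - 54 = 0
  73 - 54 = 19
  80 - 73 = 7
  92 - 80 = 12
  94 - 92 = 2


Delta encoded: [6, 3, 11, 4, 30, 0, 19, 7, 12, 2]


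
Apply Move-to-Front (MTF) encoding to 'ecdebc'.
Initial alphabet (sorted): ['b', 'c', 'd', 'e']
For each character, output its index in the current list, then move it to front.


MTF encoding:
'e': index 3 in ['b', 'c', 'd', 'e'] -> ['e', 'b', 'c', 'd']
'c': index 2 in ['e', 'b', 'c', 'd'] -> ['c', 'e', 'b', 'd']
'd': index 3 in ['c', 'e', 'b', 'd'] -> ['d', 'c', 'e', 'b']
'e': index 2 in ['d', 'c', 'e', 'b'] -> ['e', 'd', 'c', 'b']
'b': index 3 in ['e', 'd', 'c', 'b'] -> ['b', 'e', 'd', 'c']
'c': index 3 in ['b', 'e', 'd', 'c'] -> ['c', 'b', 'e', 'd']


Output: [3, 2, 3, 2, 3, 3]


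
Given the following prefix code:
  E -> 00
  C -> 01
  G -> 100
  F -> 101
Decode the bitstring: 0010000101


Decoding step by step:
Bits 00 -> E
Bits 100 -> G
Bits 00 -> E
Bits 101 -> F


Decoded message: EGEF


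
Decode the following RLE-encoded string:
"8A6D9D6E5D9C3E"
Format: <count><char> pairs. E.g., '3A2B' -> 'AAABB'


Expanding each <count><char> pair:
  8A -> 'AAAAAAAA'
  6D -> 'DDDDDD'
  9D -> 'DDDDDDDDD'
  6E -> 'EEEEEE'
  5D -> 'DDDDD'
  9C -> 'CCCCCCCCC'
  3E -> 'EEE'

Decoded = AAAAAAAADDDDDDDDDDDDDDDEEEEEEDDDDDCCCCCCCCCEEE


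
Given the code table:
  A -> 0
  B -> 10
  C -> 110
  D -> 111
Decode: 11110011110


Decoding:
111 -> D
10 -> B
0 -> A
111 -> D
10 -> B


Result: DBADB


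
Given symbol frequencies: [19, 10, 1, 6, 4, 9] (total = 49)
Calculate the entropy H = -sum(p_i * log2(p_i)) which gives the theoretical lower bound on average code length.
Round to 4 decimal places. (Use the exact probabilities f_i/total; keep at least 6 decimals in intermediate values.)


Per-symbol terms -p_i * log2(p_i) with p_i = f_i/49:
  p = 19/49 = 0.387755: log2(p) = -1.366782, -p*log2(p) = 0.529977
  p = 10/49 = 0.204082: log2(p) = -2.292782, -p*log2(p) = 0.467915
  p = 1/49 = 0.020408: log2(p) = -5.614710, -p*log2(p) = 0.114586
  p = 6/49 = 0.122449: log2(p) = -3.029747, -p*log2(p) = 0.370989
  p = 4/49 = 0.081633: log2(p) = -3.614710, -p*log2(p) = 0.295078
  p = 9/49 = 0.183673: log2(p) = -2.444785, -p*log2(p) = 0.449042
H = 0.529977 + 0.467915 + 0.114586 + 0.370989 + 0.295078 + 0.449042 = 2.227587

H = 2.2276 bits/symbol


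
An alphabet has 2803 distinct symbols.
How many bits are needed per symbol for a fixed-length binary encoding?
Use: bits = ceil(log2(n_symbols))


log2(2803) = 11.4528
Bracket: 2^11 = 2048 < 2803 <= 2^12 = 4096
So ceil(log2(2803)) = 12

bits = ceil(log2(2803)) = ceil(11.4528) = 12 bits


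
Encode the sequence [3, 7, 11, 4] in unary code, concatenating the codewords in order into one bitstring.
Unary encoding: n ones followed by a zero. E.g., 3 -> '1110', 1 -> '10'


Encode each number as n ones followed by a terminating 0:
  3 -> 1110 (4 bits)
  7 -> 11111110 (8 bits)
  11 -> 111111111110 (12 bits)
  4 -> 11110 (5 bits)
Total length = 4 + 8 + 12 + 5 = 29 bits.

Unary([3, 7, 11, 4]) = 11101111111011111111111011110 (29 bits)


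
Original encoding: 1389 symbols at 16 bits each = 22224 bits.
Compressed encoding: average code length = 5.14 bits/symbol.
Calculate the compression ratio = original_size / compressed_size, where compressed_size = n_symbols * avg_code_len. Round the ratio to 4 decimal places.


original_size = n_symbols * orig_bits = 1389 * 16 = 22224 bits
compressed_size = n_symbols * avg_code_len = 1389 * 5.14 = 7139.46 bits
ratio = original_size / compressed_size = 22224 / 7139.46 = 3.1128

Compression ratio = 3.1128


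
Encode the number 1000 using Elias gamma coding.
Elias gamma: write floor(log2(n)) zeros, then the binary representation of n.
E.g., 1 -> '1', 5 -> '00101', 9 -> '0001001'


num_bits = floor(log2(1000)) + 1 = 10
leading_zeros = num_bits - 1 = 9
binary(1000) = 1111101000

Elias gamma(1000) = '000000000' + '1111101000' = 0000000001111101000 (19 bits)


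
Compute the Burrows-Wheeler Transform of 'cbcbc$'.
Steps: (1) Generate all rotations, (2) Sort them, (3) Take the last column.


Rotations (sorted):
  0: $cbcbc -> last char: c
  1: bc$cbc -> last char: c
  2: bcbc$c -> last char: c
  3: c$cbcb -> last char: b
  4: cbc$cb -> last char: b
  5: cbcbc$ -> last char: $


BWT = cccbb$


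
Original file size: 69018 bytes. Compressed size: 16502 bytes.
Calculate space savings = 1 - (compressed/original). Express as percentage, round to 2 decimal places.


ratio = compressed/original = 16502/69018 = 0.239097
savings = 1 - ratio = 1 - 0.239097 = 0.760903
as a percentage: 0.760903 * 100 = 76.09%

Space savings = 1 - 16502/69018 = 76.09%


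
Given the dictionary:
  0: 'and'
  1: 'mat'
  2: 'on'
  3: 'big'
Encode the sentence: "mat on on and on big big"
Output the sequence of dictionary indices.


Look up each word in the dictionary:
  'mat' -> 1
  'on' -> 2
  'on' -> 2
  'and' -> 0
  'on' -> 2
  'big' -> 3
  'big' -> 3

Encoded: [1, 2, 2, 0, 2, 3, 3]


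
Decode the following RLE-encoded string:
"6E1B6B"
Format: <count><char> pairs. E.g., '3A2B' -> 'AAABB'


Expanding each <count><char> pair:
  6E -> 'EEEEEE'
  1B -> 'B'
  6B -> 'BBBBBB'

Decoded = EEEEEEBBBBBBB


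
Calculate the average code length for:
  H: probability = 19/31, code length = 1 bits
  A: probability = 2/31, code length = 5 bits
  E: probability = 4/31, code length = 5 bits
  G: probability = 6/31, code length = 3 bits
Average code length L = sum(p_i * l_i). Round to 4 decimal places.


Weighted contributions p_i * l_i:
  H: (19/31) * 1 = 19/31
  A: (2/31) * 5 = 10/31
  E: (4/31) * 5 = 20/31
  G: (6/31) * 3 = 18/31
Sum = (19 + 10 + 20 + 18)/31 = 67/31

L = 67/31 = 2.1613 bits/symbol


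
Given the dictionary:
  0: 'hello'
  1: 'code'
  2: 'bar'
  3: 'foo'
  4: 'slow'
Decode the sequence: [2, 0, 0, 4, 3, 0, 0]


Look up each index in the dictionary:
  2 -> 'bar'
  0 -> 'hello'
  0 -> 'hello'
  4 -> 'slow'
  3 -> 'foo'
  0 -> 'hello'
  0 -> 'hello'

Decoded: "bar hello hello slow foo hello hello"


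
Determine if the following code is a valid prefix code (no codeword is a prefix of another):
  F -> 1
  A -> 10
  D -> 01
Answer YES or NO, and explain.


Checking each pair (does one codeword prefix another?):
  F='1' vs A='10': prefix -- VIOLATION

NO -- this is NOT a valid prefix code. F (1) is a prefix of A (10).


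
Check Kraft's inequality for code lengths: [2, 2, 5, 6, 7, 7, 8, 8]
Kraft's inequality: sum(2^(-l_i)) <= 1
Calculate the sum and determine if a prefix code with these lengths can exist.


Sum = 2^(-2) + 2^(-2) + 2^(-5) + 2^(-6) + 2^(-7) + 2^(-7) + 2^(-8) + 2^(-8)
    = 0.25 + 0.25 + 0.03125 + 0.015625 + 0.0078125 + 0.0078125 + 0.00390625 + 0.00390625
    = 146/256 = 0.5703125
Since 0.5703125 <= 1, Kraft's inequality IS satisfied.
A prefix code with these lengths CAN exist.

Kraft sum = 0.5703125. Satisfied.


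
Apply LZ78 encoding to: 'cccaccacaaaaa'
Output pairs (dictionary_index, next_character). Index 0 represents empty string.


LZ78 encoding steps:
Dictionary: {0: ''}
Step 1: w='' (idx 0), next='c' -> output (0, 'c'), add 'c' as idx 1
Step 2: w='c' (idx 1), next='c' -> output (1, 'c'), add 'cc' as idx 2
Step 3: w='' (idx 0), next='a' -> output (0, 'a'), add 'a' as idx 3
Step 4: w='cc' (idx 2), next='a' -> output (2, 'a'), add 'cca' as idx 4
Step 5: w='c' (idx 1), next='a' -> output (1, 'a'), add 'ca' as idx 5
Step 6: w='a' (idx 3), next='a' -> output (3, 'a'), add 'aa' as idx 6
Step 7: w='aa' (idx 6), end of input -> output (6, '')


Encoded: [(0, 'c'), (1, 'c'), (0, 'a'), (2, 'a'), (1, 'a'), (3, 'a'), (6, '')]


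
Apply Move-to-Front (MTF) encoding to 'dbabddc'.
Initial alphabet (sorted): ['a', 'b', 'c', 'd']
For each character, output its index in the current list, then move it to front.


MTF encoding:
'd': index 3 in ['a', 'b', 'c', 'd'] -> ['d', 'a', 'b', 'c']
'b': index 2 in ['d', 'a', 'b', 'c'] -> ['b', 'd', 'a', 'c']
'a': index 2 in ['b', 'd', 'a', 'c'] -> ['a', 'b', 'd', 'c']
'b': index 1 in ['a', 'b', 'd', 'c'] -> ['b', 'a', 'd', 'c']
'd': index 2 in ['b', 'a', 'd', 'c'] -> ['d', 'b', 'a', 'c']
'd': index 0 in ['d', 'b', 'a', 'c'] -> ['d', 'b', 'a', 'c']
'c': index 3 in ['d', 'b', 'a', 'c'] -> ['c', 'd', 'b', 'a']


Output: [3, 2, 2, 1, 2, 0, 3]


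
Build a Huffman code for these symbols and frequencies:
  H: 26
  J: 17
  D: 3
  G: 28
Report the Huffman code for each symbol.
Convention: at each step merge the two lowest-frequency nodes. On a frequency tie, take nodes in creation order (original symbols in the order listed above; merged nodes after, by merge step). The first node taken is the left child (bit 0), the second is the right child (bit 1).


Huffman tree construction:
Step 1: Merge D(3) + J(17) = 20
Step 2: Merge (D+J)(20) + H(26) = 46
Step 3: Merge G(28) + ((D+J)+H)(46) = 74
Read each symbol's code off the tree from the root (left child = 0, right child = 1).

Codes:
  H: 11 (length 2)
  J: 101 (length 3)
  D: 100 (length 3)
  G: 0 (length 1)
Average code length: 140/74 = 1.8919 bits/symbol


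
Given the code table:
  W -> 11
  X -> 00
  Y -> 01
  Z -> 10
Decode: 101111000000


Decoding:
10 -> Z
11 -> W
11 -> W
00 -> X
00 -> X
00 -> X


Result: ZWWXXX


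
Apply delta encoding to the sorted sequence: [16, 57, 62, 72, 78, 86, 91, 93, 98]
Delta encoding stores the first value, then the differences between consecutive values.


First value: 16
Deltas:
  57 - 16 = 41
  62 - 57 = 5
  72 - 62 = 10
  78 - 72 = 6
  86 - 78 = 8
  91 - 86 = 5
  93 - 91 = 2
  98 - 93 = 5


Delta encoded: [16, 41, 5, 10, 6, 8, 5, 2, 5]


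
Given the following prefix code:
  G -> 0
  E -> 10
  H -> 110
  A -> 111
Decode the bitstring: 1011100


Decoding step by step:
Bits 10 -> E
Bits 111 -> A
Bits 0 -> G
Bits 0 -> G


Decoded message: EAGG


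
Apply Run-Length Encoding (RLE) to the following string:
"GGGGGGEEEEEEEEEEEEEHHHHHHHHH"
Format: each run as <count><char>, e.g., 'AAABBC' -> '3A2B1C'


Scanning runs left to right:
  i=0: run of 'G' x 6 -> '6G'
  i=6: run of 'E' x 13 -> '13E'
  i=19: run of 'H' x 9 -> '9H'

RLE = 6G13E9H


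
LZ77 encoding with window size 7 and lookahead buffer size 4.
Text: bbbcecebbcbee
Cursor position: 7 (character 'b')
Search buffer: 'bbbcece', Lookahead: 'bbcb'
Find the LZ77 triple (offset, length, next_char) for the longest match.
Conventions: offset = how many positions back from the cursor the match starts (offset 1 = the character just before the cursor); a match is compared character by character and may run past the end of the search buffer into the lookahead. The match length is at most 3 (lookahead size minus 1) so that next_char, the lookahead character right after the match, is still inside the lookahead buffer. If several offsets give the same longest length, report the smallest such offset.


Try each offset into the search buffer:
  offset=1 (pos 6, char 'e'): match length 0
  offset=2 (pos 5, char 'c'): match length 0
  offset=3 (pos 4, char 'e'): match length 0
  offset=4 (pos 3, char 'c'): match length 0
  offset=5 (pos 2, char 'b'): match length 1
  offset=6 (pos 1, char 'b'): match length 3
  offset=7 (pos 0, char 'b'): match length 2
Longest match has length 3 at offset 6.
next_char = character at position 7 + 3 = 10 -> 'b'

Best match: offset=6, length=3 (matching 'bbc' starting at position 1)
LZ77 triple: (6, 3, 'b')


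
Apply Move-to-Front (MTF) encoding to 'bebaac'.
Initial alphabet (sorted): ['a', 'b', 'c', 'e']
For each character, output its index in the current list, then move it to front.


MTF encoding:
'b': index 1 in ['a', 'b', 'c', 'e'] -> ['b', 'a', 'c', 'e']
'e': index 3 in ['b', 'a', 'c', 'e'] -> ['e', 'b', 'a', 'c']
'b': index 1 in ['e', 'b', 'a', 'c'] -> ['b', 'e', 'a', 'c']
'a': index 2 in ['b', 'e', 'a', 'c'] -> ['a', 'b', 'e', 'c']
'a': index 0 in ['a', 'b', 'e', 'c'] -> ['a', 'b', 'e', 'c']
'c': index 3 in ['a', 'b', 'e', 'c'] -> ['c', 'a', 'b', 'e']


Output: [1, 3, 1, 2, 0, 3]


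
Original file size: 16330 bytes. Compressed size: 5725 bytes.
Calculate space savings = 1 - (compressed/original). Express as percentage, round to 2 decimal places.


ratio = compressed/original = 5725/16330 = 0.350582
savings = 1 - ratio = 1 - 0.350582 = 0.649418
as a percentage: 0.649418 * 100 = 64.94%

Space savings = 1 - 5725/16330 = 64.94%


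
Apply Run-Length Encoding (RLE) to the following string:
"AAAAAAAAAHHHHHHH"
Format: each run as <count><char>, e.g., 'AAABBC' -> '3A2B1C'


Scanning runs left to right:
  i=0: run of 'A' x 9 -> '9A'
  i=9: run of 'H' x 7 -> '7H'

RLE = 9A7H


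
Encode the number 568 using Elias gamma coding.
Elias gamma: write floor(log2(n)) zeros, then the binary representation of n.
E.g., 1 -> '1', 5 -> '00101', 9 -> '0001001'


num_bits = floor(log2(568)) + 1 = 10
leading_zeros = num_bits - 1 = 9
binary(568) = 1000111000

Elias gamma(568) = '000000000' + '1000111000' = 0000000001000111000 (19 bits)


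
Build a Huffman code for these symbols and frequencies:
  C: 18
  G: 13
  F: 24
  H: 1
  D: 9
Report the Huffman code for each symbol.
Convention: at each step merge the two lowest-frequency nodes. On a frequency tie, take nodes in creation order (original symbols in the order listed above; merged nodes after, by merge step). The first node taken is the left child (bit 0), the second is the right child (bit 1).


Huffman tree construction:
Step 1: Merge H(1) + D(9) = 10
Step 2: Merge (H+D)(10) + G(13) = 23
Step 3: Merge C(18) + ((H+D)+G)(23) = 41
Step 4: Merge F(24) + (C+((H+D)+G))(41) = 65
Read each symbol's code off the tree from the root (left child = 0, right child = 1).

Codes:
  C: 10 (length 2)
  G: 111 (length 3)
  F: 0 (length 1)
  H: 1100 (length 4)
  D: 1101 (length 4)
Average code length: 139/65 = 2.1385 bits/symbol


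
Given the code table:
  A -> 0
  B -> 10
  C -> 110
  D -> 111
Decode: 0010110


Decoding:
0 -> A
0 -> A
10 -> B
110 -> C


Result: AABC


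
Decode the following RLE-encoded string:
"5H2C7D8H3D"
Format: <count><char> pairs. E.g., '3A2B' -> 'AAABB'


Expanding each <count><char> pair:
  5H -> 'HHHHH'
  2C -> 'CC'
  7D -> 'DDDDDDD'
  8H -> 'HHHHHHHH'
  3D -> 'DDD'

Decoded = HHHHHCCDDDDDDDHHHHHHHHDDD


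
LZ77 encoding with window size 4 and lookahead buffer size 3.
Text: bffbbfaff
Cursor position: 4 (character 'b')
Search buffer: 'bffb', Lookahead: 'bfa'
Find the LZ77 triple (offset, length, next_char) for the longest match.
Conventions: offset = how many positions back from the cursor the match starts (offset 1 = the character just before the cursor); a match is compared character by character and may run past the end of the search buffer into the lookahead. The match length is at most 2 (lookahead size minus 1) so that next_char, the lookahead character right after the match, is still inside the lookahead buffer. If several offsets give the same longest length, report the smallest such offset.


Try each offset into the search buffer:
  offset=1 (pos 3, char 'b'): match length 1
  offset=2 (pos 2, char 'f'): match length 0
  offset=3 (pos 1, char 'f'): match length 0
  offset=4 (pos 0, char 'b'): match length 2
Longest match has length 2 at offset 4.
next_char = character at position 4 + 2 = 6 -> 'a'

Best match: offset=4, length=2 (matching 'bf' starting at position 0)
LZ77 triple: (4, 2, 'a')


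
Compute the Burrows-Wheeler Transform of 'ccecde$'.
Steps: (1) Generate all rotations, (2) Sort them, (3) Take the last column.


Rotations (sorted):
  0: $ccecde -> last char: e
  1: ccecde$ -> last char: $
  2: cde$cce -> last char: e
  3: cecde$c -> last char: c
  4: de$ccec -> last char: c
  5: e$ccecd -> last char: d
  6: ecde$cc -> last char: c


BWT = e$eccdc


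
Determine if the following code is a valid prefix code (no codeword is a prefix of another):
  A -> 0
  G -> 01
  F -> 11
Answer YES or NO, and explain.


Checking each pair (does one codeword prefix another?):
  A='0' vs G='01': prefix -- VIOLATION

NO -- this is NOT a valid prefix code. A (0) is a prefix of G (01).


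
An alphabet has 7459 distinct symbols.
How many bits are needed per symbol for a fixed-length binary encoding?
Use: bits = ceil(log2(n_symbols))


log2(7459) = 12.8648
Bracket: 2^12 = 4096 < 7459 <= 2^13 = 8192
So ceil(log2(7459)) = 13

bits = ceil(log2(7459)) = ceil(12.8648) = 13 bits


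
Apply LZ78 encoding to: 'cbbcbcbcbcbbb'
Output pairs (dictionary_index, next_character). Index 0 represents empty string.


LZ78 encoding steps:
Dictionary: {0: ''}
Step 1: w='' (idx 0), next='c' -> output (0, 'c'), add 'c' as idx 1
Step 2: w='' (idx 0), next='b' -> output (0, 'b'), add 'b' as idx 2
Step 3: w='b' (idx 2), next='c' -> output (2, 'c'), add 'bc' as idx 3
Step 4: w='bc' (idx 3), next='b' -> output (3, 'b'), add 'bcb' as idx 4
Step 5: w='c' (idx 1), next='b' -> output (1, 'b'), add 'cb' as idx 5
Step 6: w='cb' (idx 5), next='b' -> output (5, 'b'), add 'cbb' as idx 6
Step 7: w='b' (idx 2), end of input -> output (2, '')


Encoded: [(0, 'c'), (0, 'b'), (2, 'c'), (3, 'b'), (1, 'b'), (5, 'b'), (2, '')]


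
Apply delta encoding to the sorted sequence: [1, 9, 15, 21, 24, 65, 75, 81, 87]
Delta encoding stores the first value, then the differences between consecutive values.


First value: 1
Deltas:
  9 - 1 = 8
  15 - 9 = 6
  21 - 15 = 6
  24 - 21 = 3
  65 - 24 = 41
  75 - 65 = 10
  81 - 75 = 6
  87 - 81 = 6


Delta encoded: [1, 8, 6, 6, 3, 41, 10, 6, 6]


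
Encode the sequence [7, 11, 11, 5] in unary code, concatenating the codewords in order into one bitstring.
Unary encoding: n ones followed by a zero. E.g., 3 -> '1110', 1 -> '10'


Encode each number as n ones followed by a terminating 0:
  7 -> 11111110 (8 bits)
  11 -> 111111111110 (12 bits)
  11 -> 111111111110 (12 bits)
  5 -> 111110 (6 bits)
Total length = 8 + 12 + 12 + 6 = 38 bits.

Unary([7, 11, 11, 5]) = 11111110111111111110111111111110111110 (38 bits)


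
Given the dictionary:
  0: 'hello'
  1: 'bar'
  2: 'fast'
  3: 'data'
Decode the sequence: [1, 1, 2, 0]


Look up each index in the dictionary:
  1 -> 'bar'
  1 -> 'bar'
  2 -> 'fast'
  0 -> 'hello'

Decoded: "bar bar fast hello"


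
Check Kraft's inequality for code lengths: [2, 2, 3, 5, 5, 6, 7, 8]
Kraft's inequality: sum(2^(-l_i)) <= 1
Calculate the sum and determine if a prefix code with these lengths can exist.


Sum = 2^(-2) + 2^(-2) + 2^(-3) + 2^(-5) + 2^(-5) + 2^(-6) + 2^(-7) + 2^(-8)
    = 0.25 + 0.25 + 0.125 + 0.03125 + 0.03125 + 0.015625 + 0.0078125 + 0.00390625
    = 183/256 = 0.71484375
Since 0.71484375 <= 1, Kraft's inequality IS satisfied.
A prefix code with these lengths CAN exist.

Kraft sum = 0.71484375. Satisfied.


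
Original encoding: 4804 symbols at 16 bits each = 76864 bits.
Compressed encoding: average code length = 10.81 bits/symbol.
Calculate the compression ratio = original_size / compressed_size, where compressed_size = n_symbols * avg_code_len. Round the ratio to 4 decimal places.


original_size = n_symbols * orig_bits = 4804 * 16 = 76864 bits
compressed_size = n_symbols * avg_code_len = 4804 * 10.81 = 51931.24 bits
ratio = original_size / compressed_size = 76864 / 51931.24 = 1.4801

Compression ratio = 1.4801


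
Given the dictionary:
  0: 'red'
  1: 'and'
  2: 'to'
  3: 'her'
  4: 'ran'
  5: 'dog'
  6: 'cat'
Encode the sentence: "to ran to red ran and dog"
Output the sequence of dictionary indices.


Look up each word in the dictionary:
  'to' -> 2
  'ran' -> 4
  'to' -> 2
  'red' -> 0
  'ran' -> 4
  'and' -> 1
  'dog' -> 5

Encoded: [2, 4, 2, 0, 4, 1, 5]


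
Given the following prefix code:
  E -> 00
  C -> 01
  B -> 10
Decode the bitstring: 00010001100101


Decoding step by step:
Bits 00 -> E
Bits 01 -> C
Bits 00 -> E
Bits 01 -> C
Bits 10 -> B
Bits 01 -> C
Bits 01 -> C


Decoded message: ECECBCC


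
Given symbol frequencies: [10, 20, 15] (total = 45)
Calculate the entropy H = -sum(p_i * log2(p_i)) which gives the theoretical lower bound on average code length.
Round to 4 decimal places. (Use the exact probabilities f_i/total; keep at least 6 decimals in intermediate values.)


Per-symbol terms -p_i * log2(p_i) with p_i = f_i/45:
  p = 10/45 = 0.222222: log2(p) = -2.169925, -p*log2(p) = 0.482206
  p = 20/45 = 0.444444: log2(p) = -1.169925, -p*log2(p) = 0.519967
  p = 15/45 = 0.333333: log2(p) = -1.584963, -p*log2(p) = 0.528321
H = 0.482206 + 0.519967 + 0.528321 = 1.530494

H = 1.5305 bits/symbol


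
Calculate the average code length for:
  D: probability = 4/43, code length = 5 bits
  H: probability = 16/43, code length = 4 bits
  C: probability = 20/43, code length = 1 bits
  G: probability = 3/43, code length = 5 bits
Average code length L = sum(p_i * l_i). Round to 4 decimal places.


Weighted contributions p_i * l_i:
  D: (4/43) * 5 = 20/43
  H: (16/43) * 4 = 64/43
  C: (20/43) * 1 = 20/43
  G: (3/43) * 5 = 15/43
Sum = (20 + 64 + 20 + 15)/43 = 119/43

L = 119/43 = 2.7674 bits/symbol


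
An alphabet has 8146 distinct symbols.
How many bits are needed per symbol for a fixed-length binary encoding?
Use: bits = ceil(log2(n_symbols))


log2(8146) = 12.9919
Bracket: 2^12 = 4096 < 8146 <= 2^13 = 8192
So ceil(log2(8146)) = 13

bits = ceil(log2(8146)) = ceil(12.9919) = 13 bits


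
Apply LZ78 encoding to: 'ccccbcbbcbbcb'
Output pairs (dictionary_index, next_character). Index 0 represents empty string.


LZ78 encoding steps:
Dictionary: {0: ''}
Step 1: w='' (idx 0), next='c' -> output (0, 'c'), add 'c' as idx 1
Step 2: w='c' (idx 1), next='c' -> output (1, 'c'), add 'cc' as idx 2
Step 3: w='c' (idx 1), next='b' -> output (1, 'b'), add 'cb' as idx 3
Step 4: w='cb' (idx 3), next='b' -> output (3, 'b'), add 'cbb' as idx 4
Step 5: w='cbb' (idx 4), next='c' -> output (4, 'c'), add 'cbbc' as idx 5
Step 6: w='' (idx 0), next='b' -> output (0, 'b'), add 'b' as idx 6


Encoded: [(0, 'c'), (1, 'c'), (1, 'b'), (3, 'b'), (4, 'c'), (0, 'b')]


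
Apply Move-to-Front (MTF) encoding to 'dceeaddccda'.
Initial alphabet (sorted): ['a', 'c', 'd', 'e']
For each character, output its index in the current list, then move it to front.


MTF encoding:
'd': index 2 in ['a', 'c', 'd', 'e'] -> ['d', 'a', 'c', 'e']
'c': index 2 in ['d', 'a', 'c', 'e'] -> ['c', 'd', 'a', 'e']
'e': index 3 in ['c', 'd', 'a', 'e'] -> ['e', 'c', 'd', 'a']
'e': index 0 in ['e', 'c', 'd', 'a'] -> ['e', 'c', 'd', 'a']
'a': index 3 in ['e', 'c', 'd', 'a'] -> ['a', 'e', 'c', 'd']
'd': index 3 in ['a', 'e', 'c', 'd'] -> ['d', 'a', 'e', 'c']
'd': index 0 in ['d', 'a', 'e', 'c'] -> ['d', 'a', 'e', 'c']
'c': index 3 in ['d', 'a', 'e', 'c'] -> ['c', 'd', 'a', 'e']
'c': index 0 in ['c', 'd', 'a', 'e'] -> ['c', 'd', 'a', 'e']
'd': index 1 in ['c', 'd', 'a', 'e'] -> ['d', 'c', 'a', 'e']
'a': index 2 in ['d', 'c', 'a', 'e'] -> ['a', 'd', 'c', 'e']


Output: [2, 2, 3, 0, 3, 3, 0, 3, 0, 1, 2]


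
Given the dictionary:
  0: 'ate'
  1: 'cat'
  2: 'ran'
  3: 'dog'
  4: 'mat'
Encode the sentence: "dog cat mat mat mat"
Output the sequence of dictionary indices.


Look up each word in the dictionary:
  'dog' -> 3
  'cat' -> 1
  'mat' -> 4
  'mat' -> 4
  'mat' -> 4

Encoded: [3, 1, 4, 4, 4]


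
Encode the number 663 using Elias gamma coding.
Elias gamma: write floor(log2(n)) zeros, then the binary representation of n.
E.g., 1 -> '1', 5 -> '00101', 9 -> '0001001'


num_bits = floor(log2(663)) + 1 = 10
leading_zeros = num_bits - 1 = 9
binary(663) = 1010010111

Elias gamma(663) = '000000000' + '1010010111' = 0000000001010010111 (19 bits)


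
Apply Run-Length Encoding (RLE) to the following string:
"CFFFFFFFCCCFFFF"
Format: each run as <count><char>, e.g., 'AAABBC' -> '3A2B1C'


Scanning runs left to right:
  i=0: run of 'C' x 1 -> '1C'
  i=1: run of 'F' x 7 -> '7F'
  i=8: run of 'C' x 3 -> '3C'
  i=11: run of 'F' x 4 -> '4F'

RLE = 1C7F3C4F


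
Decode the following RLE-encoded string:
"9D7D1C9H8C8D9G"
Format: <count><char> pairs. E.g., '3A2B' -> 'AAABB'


Expanding each <count><char> pair:
  9D -> 'DDDDDDDDD'
  7D -> 'DDDDDDD'
  1C -> 'C'
  9H -> 'HHHHHHHHH'
  8C -> 'CCCCCCCC'
  8D -> 'DDDDDDDD'
  9G -> 'GGGGGGGGG'

Decoded = DDDDDDDDDDDDDDDDCHHHHHHHHHCCCCCCCCDDDDDDDDGGGGGGGGG


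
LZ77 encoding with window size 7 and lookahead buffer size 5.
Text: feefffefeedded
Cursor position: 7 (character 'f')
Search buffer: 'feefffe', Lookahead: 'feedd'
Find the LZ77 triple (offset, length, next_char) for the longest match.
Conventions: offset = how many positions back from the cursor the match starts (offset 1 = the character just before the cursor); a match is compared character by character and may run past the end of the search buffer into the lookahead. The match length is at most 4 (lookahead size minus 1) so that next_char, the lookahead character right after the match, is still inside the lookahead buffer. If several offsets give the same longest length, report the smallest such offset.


Try each offset into the search buffer:
  offset=1 (pos 6, char 'e'): match length 0
  offset=2 (pos 5, char 'f'): match length 2
  offset=3 (pos 4, char 'f'): match length 1
  offset=4 (pos 3, char 'f'): match length 1
  offset=5 (pos 2, char 'e'): match length 0
  offset=6 (pos 1, char 'e'): match length 0
  offset=7 (pos 0, char 'f'): match length 3
Longest match has length 3 at offset 7.
next_char = character at position 7 + 3 = 10 -> 'd'

Best match: offset=7, length=3 (matching 'fee' starting at position 0)
LZ77 triple: (7, 3, 'd')


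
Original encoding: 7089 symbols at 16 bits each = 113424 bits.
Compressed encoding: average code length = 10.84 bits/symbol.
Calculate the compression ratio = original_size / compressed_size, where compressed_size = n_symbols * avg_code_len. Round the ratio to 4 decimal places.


original_size = n_symbols * orig_bits = 7089 * 16 = 113424 bits
compressed_size = n_symbols * avg_code_len = 7089 * 10.84 = 76844.76 bits
ratio = original_size / compressed_size = 113424 / 76844.76 = 1.476

Compression ratio = 1.476


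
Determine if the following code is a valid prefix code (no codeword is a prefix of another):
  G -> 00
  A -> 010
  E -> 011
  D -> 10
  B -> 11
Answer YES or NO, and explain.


Checking each pair (does one codeword prefix another?):
  G='00' vs A='010': no prefix
  G='00' vs E='011': no prefix
  G='00' vs D='10': no prefix
  G='00' vs B='11': no prefix
  A='010' vs G='00': no prefix
  A='010' vs E='011': no prefix
  A='010' vs D='10': no prefix
  A='010' vs B='11': no prefix
  E='011' vs G='00': no prefix
  E='011' vs A='010': no prefix
  E='011' vs D='10': no prefix
  E='011' vs B='11': no prefix
  D='10' vs G='00': no prefix
  D='10' vs A='010': no prefix
  D='10' vs E='011': no prefix
  D='10' vs B='11': no prefix
  B='11' vs G='00': no prefix
  B='11' vs A='010': no prefix
  B='11' vs E='011': no prefix
  B='11' vs D='10': no prefix
No violation found over all pairs.

YES -- this is a valid prefix code. No codeword is a prefix of any other codeword.


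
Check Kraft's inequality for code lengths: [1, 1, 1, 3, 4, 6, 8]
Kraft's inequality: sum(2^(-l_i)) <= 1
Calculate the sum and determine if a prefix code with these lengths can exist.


Sum = 2^(-1) + 2^(-1) + 2^(-1) + 2^(-3) + 2^(-4) + 2^(-6) + 2^(-8)
    = 0.5 + 0.5 + 0.5 + 0.125 + 0.0625 + 0.015625 + 0.00390625
    = 437/256 = 1.70703125
Since 1.70703125 > 1, Kraft's inequality is NOT satisfied.
A prefix code with these lengths CANNOT exist.

Kraft sum = 1.70703125. Not satisfied.


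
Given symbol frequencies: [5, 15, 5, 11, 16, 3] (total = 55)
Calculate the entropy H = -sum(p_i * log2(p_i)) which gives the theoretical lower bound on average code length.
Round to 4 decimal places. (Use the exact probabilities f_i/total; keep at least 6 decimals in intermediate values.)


Per-symbol terms -p_i * log2(p_i) with p_i = f_i/55:
  p = 5/55 = 0.090909: log2(p) = -3.459432, -p*log2(p) = 0.314494
  p = 15/55 = 0.272727: log2(p) = -1.874469, -p*log2(p) = 0.511219
  p = 5/55 = 0.090909: log2(p) = -3.459432, -p*log2(p) = 0.314494
  p = 11/55 = 0.200000: log2(p) = -2.321928, -p*log2(p) = 0.464386
  p = 16/55 = 0.290909: log2(p) = -1.781360, -p*log2(p) = 0.518214
  p = 3/55 = 0.054545: log2(p) = -4.196397, -p*log2(p) = 0.228894
H = 0.314494 + 0.511219 + 0.314494 + 0.464386 + 0.518214 + 0.228894 = 2.351701

H = 2.3517 bits/symbol


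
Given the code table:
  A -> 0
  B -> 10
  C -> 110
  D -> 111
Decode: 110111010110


Decoding:
110 -> C
111 -> D
0 -> A
10 -> B
110 -> C


Result: CDABC


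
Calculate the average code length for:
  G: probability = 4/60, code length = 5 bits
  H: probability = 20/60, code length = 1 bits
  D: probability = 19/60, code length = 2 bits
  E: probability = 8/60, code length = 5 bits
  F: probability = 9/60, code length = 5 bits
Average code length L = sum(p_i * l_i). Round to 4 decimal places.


Weighted contributions p_i * l_i:
  G: (4/60) * 5 = 20/60
  H: (20/60) * 1 = 20/60
  D: (19/60) * 2 = 38/60
  E: (8/60) * 5 = 40/60
  F: (9/60) * 5 = 45/60
Sum = (20 + 20 + 38 + 40 + 45)/60 = 163/60

L = 163/60 = 2.7167 bits/symbol


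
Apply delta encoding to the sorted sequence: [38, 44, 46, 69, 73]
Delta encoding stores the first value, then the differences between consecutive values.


First value: 38
Deltas:
  44 - 38 = 6
  46 - 44 = 2
  69 - 46 = 23
  73 - 69 = 4


Delta encoded: [38, 6, 2, 23, 4]


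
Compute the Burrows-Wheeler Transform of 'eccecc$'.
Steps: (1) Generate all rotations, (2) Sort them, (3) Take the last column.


Rotations (sorted):
  0: $eccecc -> last char: c
  1: c$eccec -> last char: c
  2: cc$ecce -> last char: e
  3: ccecc$e -> last char: e
  4: cecc$ec -> last char: c
  5: ecc$ecc -> last char: c
  6: eccecc$ -> last char: $


BWT = cceecc$


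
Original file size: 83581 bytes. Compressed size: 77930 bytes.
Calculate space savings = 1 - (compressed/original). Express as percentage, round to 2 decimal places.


ratio = compressed/original = 77930/83581 = 0.932389
savings = 1 - ratio = 1 - 0.932389 = 0.067611
as a percentage: 0.067611 * 100 = 6.76%

Space savings = 1 - 77930/83581 = 6.76%


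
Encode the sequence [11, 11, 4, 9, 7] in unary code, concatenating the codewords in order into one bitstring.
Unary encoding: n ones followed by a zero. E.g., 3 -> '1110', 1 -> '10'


Encode each number as n ones followed by a terminating 0:
  11 -> 111111111110 (12 bits)
  11 -> 111111111110 (12 bits)
  4 -> 11110 (5 bits)
  9 -> 1111111110 (10 bits)
  7 -> 11111110 (8 bits)
Total length = 12 + 12 + 5 + 10 + 8 = 47 bits.

Unary([11, 11, 4, 9, 7]) = 11111111111011111111111011110111111111011111110 (47 bits)


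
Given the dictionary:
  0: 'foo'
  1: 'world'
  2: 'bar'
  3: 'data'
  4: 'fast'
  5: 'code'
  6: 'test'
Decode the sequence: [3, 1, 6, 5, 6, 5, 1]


Look up each index in the dictionary:
  3 -> 'data'
  1 -> 'world'
  6 -> 'test'
  5 -> 'code'
  6 -> 'test'
  5 -> 'code'
  1 -> 'world'

Decoded: "data world test code test code world"


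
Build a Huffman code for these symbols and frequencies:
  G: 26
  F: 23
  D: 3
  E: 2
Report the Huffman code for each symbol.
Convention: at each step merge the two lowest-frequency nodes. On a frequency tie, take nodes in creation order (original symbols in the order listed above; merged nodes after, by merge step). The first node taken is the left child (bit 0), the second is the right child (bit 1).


Huffman tree construction:
Step 1: Merge E(2) + D(3) = 5
Step 2: Merge (E+D)(5) + F(23) = 28
Step 3: Merge G(26) + ((E+D)+F)(28) = 54
Read each symbol's code off the tree from the root (left child = 0, right child = 1).

Codes:
  G: 0 (length 1)
  F: 11 (length 2)
  D: 101 (length 3)
  E: 100 (length 3)
Average code length: 87/54 = 1.6111 bits/symbol


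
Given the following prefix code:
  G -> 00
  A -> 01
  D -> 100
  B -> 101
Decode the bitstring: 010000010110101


Decoding step by step:
Bits 01 -> A
Bits 00 -> G
Bits 00 -> G
Bits 01 -> A
Bits 01 -> A
Bits 101 -> B
Bits 01 -> A


Decoded message: AGGAABA


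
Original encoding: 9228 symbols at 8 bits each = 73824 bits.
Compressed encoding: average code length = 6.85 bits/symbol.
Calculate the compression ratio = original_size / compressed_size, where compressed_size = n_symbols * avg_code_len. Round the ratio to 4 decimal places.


original_size = n_symbols * orig_bits = 9228 * 8 = 73824 bits
compressed_size = n_symbols * avg_code_len = 9228 * 6.85 = 63211.8 bits
ratio = original_size / compressed_size = 73824 / 63211.8 = 1.1679

Compression ratio = 1.1679


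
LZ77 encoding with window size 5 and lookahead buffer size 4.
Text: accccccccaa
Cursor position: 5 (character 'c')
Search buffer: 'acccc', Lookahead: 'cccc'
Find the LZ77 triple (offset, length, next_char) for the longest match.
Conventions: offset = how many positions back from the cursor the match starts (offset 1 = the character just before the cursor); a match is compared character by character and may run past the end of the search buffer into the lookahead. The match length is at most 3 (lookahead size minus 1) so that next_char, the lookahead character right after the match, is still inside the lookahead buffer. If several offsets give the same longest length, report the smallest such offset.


Try each offset into the search buffer:
  offset=1 (pos 4, char 'c'): match length 3
  offset=2 (pos 3, char 'c'): match length 3
  offset=3 (pos 2, char 'c'): match length 3
  offset=4 (pos 1, char 'c'): match length 3
  offset=5 (pos 0, char 'a'): match length 0
Longest match has length 3, found at offsets 1, 2, 3, 4; take the smallest, offset 1.
next_char = character at position 5 + 3 = 8 -> 'c'

Best match: offset=1, length=3 (matching 'ccc' starting at position 4)
LZ77 triple: (1, 3, 'c')


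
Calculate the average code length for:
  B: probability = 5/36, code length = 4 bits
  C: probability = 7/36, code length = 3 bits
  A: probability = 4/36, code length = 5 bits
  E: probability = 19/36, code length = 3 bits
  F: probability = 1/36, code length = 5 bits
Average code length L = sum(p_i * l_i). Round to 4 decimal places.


Weighted contributions p_i * l_i:
  B: (5/36) * 4 = 20/36
  C: (7/36) * 3 = 21/36
  A: (4/36) * 5 = 20/36
  E: (19/36) * 3 = 57/36
  F: (1/36) * 5 = 5/36
Sum = (20 + 21 + 20 + 57 + 5)/36 = 123/36

L = 123/36 = 3.4167 bits/symbol


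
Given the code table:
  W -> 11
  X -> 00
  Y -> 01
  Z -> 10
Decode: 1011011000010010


Decoding:
10 -> Z
11 -> W
01 -> Y
10 -> Z
00 -> X
01 -> Y
00 -> X
10 -> Z


Result: ZWYZXYXZ


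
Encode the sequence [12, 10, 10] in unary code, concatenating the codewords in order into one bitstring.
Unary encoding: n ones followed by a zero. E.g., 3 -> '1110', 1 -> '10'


Encode each number as n ones followed by a terminating 0:
  12 -> 1111111111110 (13 bits)
  10 -> 11111111110 (11 bits)
  10 -> 11111111110 (11 bits)
Total length = 13 + 11 + 11 = 35 bits.

Unary([12, 10, 10]) = 11111111111101111111111011111111110 (35 bits)
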